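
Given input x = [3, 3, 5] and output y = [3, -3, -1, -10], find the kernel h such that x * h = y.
Output length 4 = len(x) + len(h) - 1 ⇒ len(h) = 2. Solve h forward using h[k] = (y[k] - Σ_{i≥1} x[i]·h[k-i]) / x[0]: h[0] = y[0] / x[0] = 3 / 3 = 1; h[1] = (y[1] - 3×1) / x[0] = (-3 - 3×1) / 3 = -2. So h = [1, -2]. Forward-check [3, 3, 5] * [1, -2]: y[0] = 3×1 = 3; y[1] = 3×-2 + 3×1 = -3; y[2] = 3×-2 + 5×1 = -1; y[3] = 5×-2 = -10 → [3, -3, -1, -10] ✓

[1, -2]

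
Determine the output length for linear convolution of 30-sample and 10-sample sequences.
Linear/full convolution length: m + n - 1 = 30 + 10 - 1 = 39

39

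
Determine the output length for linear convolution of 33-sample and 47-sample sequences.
Linear/full convolution length: m + n - 1 = 33 + 47 - 1 = 79

79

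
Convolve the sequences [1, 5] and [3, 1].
y[0] = 1×3 = 3; y[1] = 1×1 + 5×3 = 16; y[2] = 5×1 = 5

[3, 16, 5]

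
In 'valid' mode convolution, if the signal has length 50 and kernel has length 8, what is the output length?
'Valid' mode counts only positions where the kernel fully overlaps the signal: m - n + 1 = 50 - 8 + 1 = 43

43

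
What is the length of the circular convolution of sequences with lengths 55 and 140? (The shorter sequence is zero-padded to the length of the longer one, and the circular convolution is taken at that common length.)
Circular convolution (zero-padding the shorter input) has length max(m, n) = max(55, 140) = 140

140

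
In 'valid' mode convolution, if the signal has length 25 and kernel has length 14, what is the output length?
'Valid' mode counts only positions where the kernel fully overlaps the signal: m - n + 1 = 25 - 14 + 1 = 12

12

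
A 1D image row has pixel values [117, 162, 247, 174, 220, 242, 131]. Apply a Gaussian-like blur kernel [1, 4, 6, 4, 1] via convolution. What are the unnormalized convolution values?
Convolve image row [117, 162, 247, 174, 220, 242, 131] with kernel [1, 4, 6, 4, 1]: y[0] = 117×1 = 117; y[1] = 117×4 + 162×1 = 630; y[2] = 117×6 + 162×4 + 247×1 = 1597; y[3] = 117×4 + 162×6 + 247×4 + 174×1 = 2602; y[4] = 117×1 + 162×4 + 247×6 + 174×4 + 220×1 = 3163; y[5] = 162×1 + 247×4 + 174×6 + 220×4 + 242×1 = 3316; y[6] = 247×1 + 174×4 + 220×6 + 242×4 + 131×1 = 3362; y[7] = 174×1 + 220×4 + 242×6 + 131×4 = 3030; y[8] = 220×1 + 242×4 + 131×6 = 1974; y[9] = 242×1 + 131×4 = 766; y[10] = 131×1 = 131 → [117, 630, 1597, 2602, 3163, 3316, 3362, 3030, 1974, 766, 131]. Normalization factor = sum(kernel) = 16.

[117, 630, 1597, 2602, 3163, 3316, 3362, 3030, 1974, 766, 131]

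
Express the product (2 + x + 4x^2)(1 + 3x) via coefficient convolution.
Ascending coefficients: a = [2, 1, 4], b = [1, 3]. c[0] = 2×1 = 2; c[1] = 2×3 + 1×1 = 7; c[2] = 1×3 + 4×1 = 7; c[3] = 4×3 = 12. Result coefficients: [2, 7, 7, 12] → 2 + 7x + 7x^2 + 12x^3

2 + 7x + 7x^2 + 12x^3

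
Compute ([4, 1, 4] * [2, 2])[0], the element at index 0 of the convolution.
Use y[k] = Σ_i a[i]·b[k-i] at k=0. y[0] = 4×2 = 8

8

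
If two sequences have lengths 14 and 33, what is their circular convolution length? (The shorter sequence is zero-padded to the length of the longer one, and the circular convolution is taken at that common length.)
Circular convolution (zero-padding the shorter input) has length max(m, n) = max(14, 33) = 33

33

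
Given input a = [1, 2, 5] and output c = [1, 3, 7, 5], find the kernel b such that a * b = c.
Output length 4 = len(a) + len(b) - 1 ⇒ len(b) = 2. Solve b forward using b[k] = (c[k] - Σ_{i≥1} a[i]·b[k-i]) / a[0]: b[0] = c[0] / a[0] = 1 / 1 = 1; b[1] = (c[1] - 2×1) / a[0] = (3 - 2×1) / 1 = 1. So b = [1, 1]. Forward-check [1, 2, 5] * [1, 1]: c[0] = 1×1 = 1; c[1] = 1×1 + 2×1 = 3; c[2] = 2×1 + 5×1 = 7; c[3] = 5×1 = 5 → [1, 3, 7, 5] ✓

[1, 1]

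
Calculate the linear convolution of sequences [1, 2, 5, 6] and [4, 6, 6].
y[0] = 1×4 = 4; y[1] = 1×6 + 2×4 = 14; y[2] = 1×6 + 2×6 + 5×4 = 38; y[3] = 2×6 + 5×6 + 6×4 = 66; y[4] = 5×6 + 6×6 = 66; y[5] = 6×6 = 36

[4, 14, 38, 66, 66, 36]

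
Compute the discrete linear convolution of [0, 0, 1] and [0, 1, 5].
y[0] = 0×0 = 0; y[1] = 0×1 + 0×0 = 0; y[2] = 0×5 + 0×1 + 1×0 = 0; y[3] = 0×5 + 1×1 = 1; y[4] = 1×5 = 5

[0, 0, 0, 1, 5]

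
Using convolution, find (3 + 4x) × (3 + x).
Ascending coefficients: a = [3, 4], b = [3, 1]. c[0] = 3×3 = 9; c[1] = 3×1 + 4×3 = 15; c[2] = 4×1 = 4. Result coefficients: [9, 15, 4] → 9 + 15x + 4x^2

9 + 15x + 4x^2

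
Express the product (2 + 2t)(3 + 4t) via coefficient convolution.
Ascending coefficients: a = [2, 2], b = [3, 4]. c[0] = 2×3 = 6; c[1] = 2×4 + 2×3 = 14; c[2] = 2×4 = 8. Result coefficients: [6, 14, 8] → 6 + 14t + 8t^2

6 + 14t + 8t^2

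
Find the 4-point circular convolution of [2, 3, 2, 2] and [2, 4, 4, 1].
Use y[k] = Σ_j x[j]·h[(k-j) mod 4]. y[0] = 2×2 + 3×1 + 2×4 + 2×4 = 23; y[1] = 2×4 + 3×2 + 2×1 + 2×4 = 24; y[2] = 2×4 + 3×4 + 2×2 + 2×1 = 26; y[3] = 2×1 + 3×4 + 2×4 + 2×2 = 26. Result: [23, 24, 26, 26]

[23, 24, 26, 26]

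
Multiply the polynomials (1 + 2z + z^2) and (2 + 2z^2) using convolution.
Ascending coefficients: a = [1, 2, 1], b = [2, 0, 2]. c[0] = 1×2 = 2; c[1] = 1×0 + 2×2 = 4; c[2] = 1×2 + 2×0 + 1×2 = 4; c[3] = 2×2 + 1×0 = 4; c[4] = 1×2 = 2. Result coefficients: [2, 4, 4, 4, 2] → 2 + 4z + 4z^2 + 4z^3 + 2z^4

2 + 4z + 4z^2 + 4z^3 + 2z^4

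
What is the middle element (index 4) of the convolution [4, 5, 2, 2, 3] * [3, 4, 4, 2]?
Use y[k] = Σ_i a[i]·b[k-i] at k=4. y[4] = 5×2 + 2×4 + 2×4 + 3×3 = 35

35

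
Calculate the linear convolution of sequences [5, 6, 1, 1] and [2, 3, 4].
y[0] = 5×2 = 10; y[1] = 5×3 + 6×2 = 27; y[2] = 5×4 + 6×3 + 1×2 = 40; y[3] = 6×4 + 1×3 + 1×2 = 29; y[4] = 1×4 + 1×3 = 7; y[5] = 1×4 = 4

[10, 27, 40, 29, 7, 4]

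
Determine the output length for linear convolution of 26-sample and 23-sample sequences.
Linear/full convolution length: m + n - 1 = 26 + 23 - 1 = 48

48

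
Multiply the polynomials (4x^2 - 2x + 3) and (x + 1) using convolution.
Ascending coefficients: a = [3, -2, 4], b = [1, 1]. c[0] = 3×1 = 3; c[1] = 3×1 + -2×1 = 1; c[2] = -2×1 + 4×1 = 2; c[3] = 4×1 = 4. Result coefficients: [3, 1, 2, 4] → 4x^3 + 2x^2 + x + 3

4x^3 + 2x^2 + x + 3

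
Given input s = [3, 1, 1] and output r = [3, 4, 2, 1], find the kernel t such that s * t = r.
Output length 4 = len(s) + len(t) - 1 ⇒ len(t) = 2. Solve t forward using t[k] = (r[k] - Σ_{i≥1} s[i]·t[k-i]) / s[0]: t[0] = r[0] / s[0] = 3 / 3 = 1; t[1] = (r[1] - 1×1) / s[0] = (4 - 1×1) / 3 = 1. So t = [1, 1]. Forward-check [3, 1, 1] * [1, 1]: r[0] = 3×1 = 3; r[1] = 3×1 + 1×1 = 4; r[2] = 1×1 + 1×1 = 2; r[3] = 1×1 = 1 → [3, 4, 2, 1] ✓

[1, 1]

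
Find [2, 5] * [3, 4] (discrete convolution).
y[0] = 2×3 = 6; y[1] = 2×4 + 5×3 = 23; y[2] = 5×4 = 20

[6, 23, 20]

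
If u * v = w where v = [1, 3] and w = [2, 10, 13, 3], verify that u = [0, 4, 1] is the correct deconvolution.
Forward-compute [0, 4, 1] * [1, 3]: w[0] = 0×1 = 0; w[1] = 0×3 + 4×1 = 4; w[2] = 4×3 + 1×1 = 13; w[3] = 1×3 = 3 → [0, 4, 13, 3]. Does not match given w = [2, 10, 13, 3].

Not verified. [0, 4, 1] * [1, 3] = [0, 4, 13, 3], which differs from [2, 10, 13, 3] at index 0.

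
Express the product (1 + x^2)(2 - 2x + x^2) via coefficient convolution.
Ascending coefficients: a = [1, 0, 1], b = [2, -2, 1]. c[0] = 1×2 = 2; c[1] = 1×-2 + 0×2 = -2; c[2] = 1×1 + 0×-2 + 1×2 = 3; c[3] = 0×1 + 1×-2 = -2; c[4] = 1×1 = 1. Result coefficients: [2, -2, 3, -2, 1] → 2 - 2x + 3x^2 - 2x^3 + x^4

2 - 2x + 3x^2 - 2x^3 + x^4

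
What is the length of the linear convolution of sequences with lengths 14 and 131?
Linear/full convolution length: m + n - 1 = 14 + 131 - 1 = 144

144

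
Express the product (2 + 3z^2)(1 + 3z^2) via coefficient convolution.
Ascending coefficients: a = [2, 0, 3], b = [1, 0, 3]. c[0] = 2×1 = 2; c[1] = 2×0 + 0×1 = 0; c[2] = 2×3 + 0×0 + 3×1 = 9; c[3] = 0×3 + 3×0 = 0; c[4] = 3×3 = 9. Result coefficients: [2, 0, 9, 0, 9] → 2 + 9z^2 + 9z^4

2 + 9z^2 + 9z^4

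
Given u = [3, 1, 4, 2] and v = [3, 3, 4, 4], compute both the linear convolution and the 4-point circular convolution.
Linear: y_lin[0] = 3×3 = 9; y_lin[1] = 3×3 + 1×3 = 12; y_lin[2] = 3×4 + 1×3 + 4×3 = 27; y_lin[3] = 3×4 + 1×4 + 4×3 + 2×3 = 34; y_lin[4] = 1×4 + 4×4 + 2×3 = 26; y_lin[5] = 4×4 + 2×4 = 24; y_lin[6] = 2×4 = 8 → [9, 12, 27, 34, 26, 24, 8]. Circular (length 4): y[0] = 3×3 + 1×4 + 4×4 + 2×3 = 35; y[1] = 3×3 + 1×3 + 4×4 + 2×4 = 36; y[2] = 3×4 + 1×3 + 4×3 + 2×4 = 35; y[3] = 3×4 + 1×4 + 4×3 + 2×3 = 34 → [35, 36, 35, 34]

Linear: [9, 12, 27, 34, 26, 24, 8], Circular: [35, 36, 35, 34]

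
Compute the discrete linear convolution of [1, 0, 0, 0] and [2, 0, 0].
y[0] = 1×2 = 2; y[1] = 1×0 + 0×2 = 0; y[2] = 1×0 + 0×0 + 0×2 = 0; y[3] = 0×0 + 0×0 + 0×2 = 0; y[4] = 0×0 + 0×0 = 0; y[5] = 0×0 = 0

[2, 0, 0, 0, 0, 0]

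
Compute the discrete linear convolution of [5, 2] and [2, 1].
y[0] = 5×2 = 10; y[1] = 5×1 + 2×2 = 9; y[2] = 2×1 = 2

[10, 9, 2]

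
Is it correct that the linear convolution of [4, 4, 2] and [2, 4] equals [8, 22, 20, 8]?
Recompute linear convolution of [4, 4, 2] and [2, 4]: y[0] = 4×2 = 8; y[1] = 4×4 + 4×2 = 24; y[2] = 4×4 + 2×2 = 20; y[3] = 2×4 = 8 → [8, 24, 20, 8]. Compare to given [8, 22, 20, 8]: they differ at index 1: given 22, correct 24, so answer: No

No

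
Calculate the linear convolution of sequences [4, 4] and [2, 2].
y[0] = 4×2 = 8; y[1] = 4×2 + 4×2 = 16; y[2] = 4×2 = 8

[8, 16, 8]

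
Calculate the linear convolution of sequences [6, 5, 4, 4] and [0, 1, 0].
y[0] = 6×0 = 0; y[1] = 6×1 + 5×0 = 6; y[2] = 6×0 + 5×1 + 4×0 = 5; y[3] = 5×0 + 4×1 + 4×0 = 4; y[4] = 4×0 + 4×1 = 4; y[5] = 4×0 = 0

[0, 6, 5, 4, 4, 0]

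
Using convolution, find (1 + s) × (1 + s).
Ascending coefficients: a = [1, 1], b = [1, 1]. c[0] = 1×1 = 1; c[1] = 1×1 + 1×1 = 2; c[2] = 1×1 = 1. Result coefficients: [1, 2, 1] → 1 + 2s + s^2

1 + 2s + s^2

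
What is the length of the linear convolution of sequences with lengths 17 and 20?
Linear/full convolution length: m + n - 1 = 17 + 20 - 1 = 36

36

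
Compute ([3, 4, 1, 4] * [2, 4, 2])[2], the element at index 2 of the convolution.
Use y[k] = Σ_i a[i]·b[k-i] at k=2. y[2] = 3×2 + 4×4 + 1×2 = 24

24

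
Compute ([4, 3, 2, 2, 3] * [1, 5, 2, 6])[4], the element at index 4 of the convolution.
Use y[k] = Σ_i a[i]·b[k-i] at k=4. y[4] = 3×6 + 2×2 + 2×5 + 3×1 = 35

35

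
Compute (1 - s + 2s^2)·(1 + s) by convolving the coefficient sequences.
Ascending coefficients: a = [1, -1, 2], b = [1, 1]. c[0] = 1×1 = 1; c[1] = 1×1 + -1×1 = 0; c[2] = -1×1 + 2×1 = 1; c[3] = 2×1 = 2. Result coefficients: [1, 0, 1, 2] → 1 + s^2 + 2s^3

1 + s^2 + 2s^3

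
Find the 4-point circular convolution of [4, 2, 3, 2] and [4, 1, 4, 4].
Use y[k] = Σ_j a[j]·b[(k-j) mod 4]. y[0] = 4×4 + 2×4 + 3×4 + 2×1 = 38; y[1] = 4×1 + 2×4 + 3×4 + 2×4 = 32; y[2] = 4×4 + 2×1 + 3×4 + 2×4 = 38; y[3] = 4×4 + 2×4 + 3×1 + 2×4 = 35. Result: [38, 32, 38, 35]

[38, 32, 38, 35]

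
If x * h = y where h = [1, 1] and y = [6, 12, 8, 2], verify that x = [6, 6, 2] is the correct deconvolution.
Forward-compute [6, 6, 2] * [1, 1]: y[0] = 6×1 = 6; y[1] = 6×1 + 6×1 = 12; y[2] = 6×1 + 2×1 = 8; y[3] = 2×1 = 2 → [6, 12, 8, 2]. Matches given y = [6, 12, 8, 2], so verified.

Verified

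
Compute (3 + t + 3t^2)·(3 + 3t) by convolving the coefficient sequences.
Ascending coefficients: a = [3, 1, 3], b = [3, 3]. c[0] = 3×3 = 9; c[1] = 3×3 + 1×3 = 12; c[2] = 1×3 + 3×3 = 12; c[3] = 3×3 = 9. Result coefficients: [9, 12, 12, 9] → 9 + 12t + 12t^2 + 9t^3

9 + 12t + 12t^2 + 9t^3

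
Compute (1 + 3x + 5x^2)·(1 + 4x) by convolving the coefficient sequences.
Ascending coefficients: a = [1, 3, 5], b = [1, 4]. c[0] = 1×1 = 1; c[1] = 1×4 + 3×1 = 7; c[2] = 3×4 + 5×1 = 17; c[3] = 5×4 = 20. Result coefficients: [1, 7, 17, 20] → 1 + 7x + 17x^2 + 20x^3

1 + 7x + 17x^2 + 20x^3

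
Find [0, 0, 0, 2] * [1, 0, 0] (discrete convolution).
y[0] = 0×1 = 0; y[1] = 0×0 + 0×1 = 0; y[2] = 0×0 + 0×0 + 0×1 = 0; y[3] = 0×0 + 0×0 + 2×1 = 2; y[4] = 0×0 + 2×0 = 0; y[5] = 2×0 = 0

[0, 0, 0, 2, 0, 0]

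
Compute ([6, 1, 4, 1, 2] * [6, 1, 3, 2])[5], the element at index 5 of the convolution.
Use y[k] = Σ_i a[i]·b[k-i] at k=5. y[5] = 4×2 + 1×3 + 2×1 = 13

13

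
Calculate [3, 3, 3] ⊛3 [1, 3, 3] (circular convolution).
Use y[k] = Σ_j f[j]·g[(k-j) mod 3]. y[0] = 3×1 + 3×3 + 3×3 = 21; y[1] = 3×3 + 3×1 + 3×3 = 21; y[2] = 3×3 + 3×3 + 3×1 = 21. Result: [21, 21, 21]

[21, 21, 21]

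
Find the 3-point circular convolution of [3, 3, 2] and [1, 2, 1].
Use y[k] = Σ_j f[j]·g[(k-j) mod 3]. y[0] = 3×1 + 3×1 + 2×2 = 10; y[1] = 3×2 + 3×1 + 2×1 = 11; y[2] = 3×1 + 3×2 + 2×1 = 11. Result: [10, 11, 11]

[10, 11, 11]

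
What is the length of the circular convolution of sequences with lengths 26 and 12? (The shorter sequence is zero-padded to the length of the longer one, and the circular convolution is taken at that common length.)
Circular convolution (zero-padding the shorter input) has length max(m, n) = max(26, 12) = 26

26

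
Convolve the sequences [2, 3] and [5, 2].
y[0] = 2×5 = 10; y[1] = 2×2 + 3×5 = 19; y[2] = 3×2 = 6

[10, 19, 6]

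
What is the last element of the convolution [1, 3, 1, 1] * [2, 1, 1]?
Use y[k] = Σ_i a[i]·b[k-i] at k=5. y[5] = 1×1 = 1

1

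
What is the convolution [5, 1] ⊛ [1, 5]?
y[0] = 5×1 = 5; y[1] = 5×5 + 1×1 = 26; y[2] = 1×5 = 5

[5, 26, 5]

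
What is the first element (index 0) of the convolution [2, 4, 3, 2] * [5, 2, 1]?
Use y[k] = Σ_i a[i]·b[k-i] at k=0. y[0] = 2×5 = 10

10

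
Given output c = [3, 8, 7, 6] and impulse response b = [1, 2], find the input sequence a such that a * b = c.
Deconvolve c=[3, 8, 7, 6] by b=[1, 2]. Since b[0]=1, solve forward: a[0] = c[0] / 1 = 3; a[1] = (c[1] - 3×2) / 1 = 2; a[2] = (c[2] - 2×2) / 1 = 3. So a = [3, 2, 3]. Check by forward convolution: c[0] = 3×1 = 3; c[1] = 3×2 + 2×1 = 8; c[2] = 2×2 + 3×1 = 7; c[3] = 3×2 = 6

[3, 2, 3]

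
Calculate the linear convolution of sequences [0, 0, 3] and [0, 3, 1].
y[0] = 0×0 = 0; y[1] = 0×3 + 0×0 = 0; y[2] = 0×1 + 0×3 + 3×0 = 0; y[3] = 0×1 + 3×3 = 9; y[4] = 3×1 = 3

[0, 0, 0, 9, 3]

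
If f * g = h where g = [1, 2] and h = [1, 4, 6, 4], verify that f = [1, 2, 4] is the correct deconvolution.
Forward-compute [1, 2, 4] * [1, 2]: h[0] = 1×1 = 1; h[1] = 1×2 + 2×1 = 4; h[2] = 2×2 + 4×1 = 8; h[3] = 4×2 = 8 → [1, 4, 8, 8]. Does not match given h = [1, 4, 6, 4].

Not verified. [1, 2, 4] * [1, 2] = [1, 4, 8, 8], which differs from [1, 4, 6, 4] at index 2.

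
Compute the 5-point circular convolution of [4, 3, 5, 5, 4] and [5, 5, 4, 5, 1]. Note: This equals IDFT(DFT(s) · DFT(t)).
Either evaluate y[k] = Σ_j s[j]·t[(k-j) mod 5] directly, or use IDFT(DFT(s) · DFT(t)). y[0] = 4×5 + 3×1 + 5×5 + 5×4 + 4×5 = 88; y[1] = 4×5 + 3×5 + 5×1 + 5×5 + 4×4 = 81; y[2] = 4×4 + 3×5 + 5×5 + 5×1 + 4×5 = 81; y[3] = 4×5 + 3×4 + 5×5 + 5×5 + 4×1 = 86; y[4] = 4×1 + 3×5 + 5×4 + 5×5 + 4×5 = 84. Result: [88, 81, 81, 86, 84]

[88, 81, 81, 86, 84]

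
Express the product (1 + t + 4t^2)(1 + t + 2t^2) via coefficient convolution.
Ascending coefficients: a = [1, 1, 4], b = [1, 1, 2]. c[0] = 1×1 = 1; c[1] = 1×1 + 1×1 = 2; c[2] = 1×2 + 1×1 + 4×1 = 7; c[3] = 1×2 + 4×1 = 6; c[4] = 4×2 = 8. Result coefficients: [1, 2, 7, 6, 8] → 1 + 2t + 7t^2 + 6t^3 + 8t^4

1 + 2t + 7t^2 + 6t^3 + 8t^4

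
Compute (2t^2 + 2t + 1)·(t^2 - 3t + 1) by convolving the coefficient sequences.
Ascending coefficients: a = [1, 2, 2], b = [1, -3, 1]. c[0] = 1×1 = 1; c[1] = 1×-3 + 2×1 = -1; c[2] = 1×1 + 2×-3 + 2×1 = -3; c[3] = 2×1 + 2×-3 = -4; c[4] = 2×1 = 2. Result coefficients: [1, -1, -3, -4, 2] → 2t^4 - 4t^3 - 3t^2 - t + 1

2t^4 - 4t^3 - 3t^2 - t + 1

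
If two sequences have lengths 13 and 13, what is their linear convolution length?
Linear/full convolution length: m + n - 1 = 13 + 13 - 1 = 25

25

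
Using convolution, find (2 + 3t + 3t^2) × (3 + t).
Ascending coefficients: a = [2, 3, 3], b = [3, 1]. c[0] = 2×3 = 6; c[1] = 2×1 + 3×3 = 11; c[2] = 3×1 + 3×3 = 12; c[3] = 3×1 = 3. Result coefficients: [6, 11, 12, 3] → 6 + 11t + 12t^2 + 3t^3

6 + 11t + 12t^2 + 3t^3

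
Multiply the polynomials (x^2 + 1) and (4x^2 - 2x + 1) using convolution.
Ascending coefficients: a = [1, 0, 1], b = [1, -2, 4]. c[0] = 1×1 = 1; c[1] = 1×-2 + 0×1 = -2; c[2] = 1×4 + 0×-2 + 1×1 = 5; c[3] = 0×4 + 1×-2 = -2; c[4] = 1×4 = 4. Result coefficients: [1, -2, 5, -2, 4] → 4x^4 - 2x^3 + 5x^2 - 2x + 1

4x^4 - 2x^3 + 5x^2 - 2x + 1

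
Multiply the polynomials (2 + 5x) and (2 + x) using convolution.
Ascending coefficients: a = [2, 5], b = [2, 1]. c[0] = 2×2 = 4; c[1] = 2×1 + 5×2 = 12; c[2] = 5×1 = 5. Result coefficients: [4, 12, 5] → 4 + 12x + 5x^2

4 + 12x + 5x^2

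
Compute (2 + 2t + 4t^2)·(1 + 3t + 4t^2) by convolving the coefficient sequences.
Ascending coefficients: a = [2, 2, 4], b = [1, 3, 4]. c[0] = 2×1 = 2; c[1] = 2×3 + 2×1 = 8; c[2] = 2×4 + 2×3 + 4×1 = 18; c[3] = 2×4 + 4×3 = 20; c[4] = 4×4 = 16. Result coefficients: [2, 8, 18, 20, 16] → 2 + 8t + 18t^2 + 20t^3 + 16t^4

2 + 8t + 18t^2 + 20t^3 + 16t^4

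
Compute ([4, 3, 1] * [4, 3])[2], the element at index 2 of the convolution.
Use y[k] = Σ_i a[i]·b[k-i] at k=2. y[2] = 3×3 + 1×4 = 13

13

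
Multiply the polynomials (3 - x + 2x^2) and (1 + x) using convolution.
Ascending coefficients: a = [3, -1, 2], b = [1, 1]. c[0] = 3×1 = 3; c[1] = 3×1 + -1×1 = 2; c[2] = -1×1 + 2×1 = 1; c[3] = 2×1 = 2. Result coefficients: [3, 2, 1, 2] → 3 + 2x + x^2 + 2x^3

3 + 2x + x^2 + 2x^3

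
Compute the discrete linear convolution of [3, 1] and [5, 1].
y[0] = 3×5 = 15; y[1] = 3×1 + 1×5 = 8; y[2] = 1×1 = 1

[15, 8, 1]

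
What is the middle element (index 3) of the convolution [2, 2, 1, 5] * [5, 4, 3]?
Use y[k] = Σ_i a[i]·b[k-i] at k=3. y[3] = 2×3 + 1×4 + 5×5 = 35

35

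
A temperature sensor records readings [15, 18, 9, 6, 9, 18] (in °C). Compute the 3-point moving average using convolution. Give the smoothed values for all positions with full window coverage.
3-point moving average kernel = [1, 1, 1]. Apply in 'valid' mode (full window coverage): avg[0] = (15 + 18 + 9) / 3 = 14.0; avg[1] = (18 + 9 + 6) / 3 = 11.0; avg[2] = (9 + 6 + 9) / 3 = 8.0; avg[3] = (6 + 9 + 18) / 3 = 11.0. Smoothed values: [14.0, 11.0, 8.0, 11.0]

[14.0, 11.0, 8.0, 11.0]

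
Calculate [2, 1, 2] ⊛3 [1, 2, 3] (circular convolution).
Use y[k] = Σ_j f[j]·g[(k-j) mod 3]. y[0] = 2×1 + 1×3 + 2×2 = 9; y[1] = 2×2 + 1×1 + 2×3 = 11; y[2] = 2×3 + 1×2 + 2×1 = 10. Result: [9, 11, 10]

[9, 11, 10]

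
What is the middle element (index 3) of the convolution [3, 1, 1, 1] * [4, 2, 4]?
Use y[k] = Σ_i a[i]·b[k-i] at k=3. y[3] = 1×4 + 1×2 + 1×4 = 10

10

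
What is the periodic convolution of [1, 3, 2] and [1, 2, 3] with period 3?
Use y[k] = Σ_j a[j]·b[(k-j) mod 3]. y[0] = 1×1 + 3×3 + 2×2 = 14; y[1] = 1×2 + 3×1 + 2×3 = 11; y[2] = 1×3 + 3×2 + 2×1 = 11. Result: [14, 11, 11]

[14, 11, 11]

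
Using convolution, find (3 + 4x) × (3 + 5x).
Ascending coefficients: a = [3, 4], b = [3, 5]. c[0] = 3×3 = 9; c[1] = 3×5 + 4×3 = 27; c[2] = 4×5 = 20. Result coefficients: [9, 27, 20] → 9 + 27x + 20x^2

9 + 27x + 20x^2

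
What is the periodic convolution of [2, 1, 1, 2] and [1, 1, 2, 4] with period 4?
Use y[k] = Σ_j s[j]·t[(k-j) mod 4]. y[0] = 2×1 + 1×4 + 1×2 + 2×1 = 10; y[1] = 2×1 + 1×1 + 1×4 + 2×2 = 11; y[2] = 2×2 + 1×1 + 1×1 + 2×4 = 14; y[3] = 2×4 + 1×2 + 1×1 + 2×1 = 13. Result: [10, 11, 14, 13]

[10, 11, 14, 13]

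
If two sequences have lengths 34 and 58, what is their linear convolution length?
Linear/full convolution length: m + n - 1 = 34 + 58 - 1 = 91

91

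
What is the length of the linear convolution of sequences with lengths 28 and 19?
Linear/full convolution length: m + n - 1 = 28 + 19 - 1 = 46

46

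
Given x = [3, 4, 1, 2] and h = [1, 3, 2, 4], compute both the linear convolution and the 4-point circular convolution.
Linear: y_lin[0] = 3×1 = 3; y_lin[1] = 3×3 + 4×1 = 13; y_lin[2] = 3×2 + 4×3 + 1×1 = 19; y_lin[3] = 3×4 + 4×2 + 1×3 + 2×1 = 25; y_lin[4] = 4×4 + 1×2 + 2×3 = 24; y_lin[5] = 1×4 + 2×2 = 8; y_lin[6] = 2×4 = 8 → [3, 13, 19, 25, 24, 8, 8]. Circular (length 4): y[0] = 3×1 + 4×4 + 1×2 + 2×3 = 27; y[1] = 3×3 + 4×1 + 1×4 + 2×2 = 21; y[2] = 3×2 + 4×3 + 1×1 + 2×4 = 27; y[3] = 3×4 + 4×2 + 1×3 + 2×1 = 25 → [27, 21, 27, 25]

Linear: [3, 13, 19, 25, 24, 8, 8], Circular: [27, 21, 27, 25]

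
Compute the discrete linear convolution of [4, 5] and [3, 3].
y[0] = 4×3 = 12; y[1] = 4×3 + 5×3 = 27; y[2] = 5×3 = 15

[12, 27, 15]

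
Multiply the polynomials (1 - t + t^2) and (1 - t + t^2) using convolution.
Ascending coefficients: a = [1, -1, 1], b = [1, -1, 1]. c[0] = 1×1 = 1; c[1] = 1×-1 + -1×1 = -2; c[2] = 1×1 + -1×-1 + 1×1 = 3; c[3] = -1×1 + 1×-1 = -2; c[4] = 1×1 = 1. Result coefficients: [1, -2, 3, -2, 1] → 1 - 2t + 3t^2 - 2t^3 + t^4

1 - 2t + 3t^2 - 2t^3 + t^4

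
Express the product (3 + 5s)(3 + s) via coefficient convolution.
Ascending coefficients: a = [3, 5], b = [3, 1]. c[0] = 3×3 = 9; c[1] = 3×1 + 5×3 = 18; c[2] = 5×1 = 5. Result coefficients: [9, 18, 5] → 9 + 18s + 5s^2

9 + 18s + 5s^2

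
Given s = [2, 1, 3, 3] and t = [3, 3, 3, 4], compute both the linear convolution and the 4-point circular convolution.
Linear: y_lin[0] = 2×3 = 6; y_lin[1] = 2×3 + 1×3 = 9; y_lin[2] = 2×3 + 1×3 + 3×3 = 18; y_lin[3] = 2×4 + 1×3 + 3×3 + 3×3 = 29; y_lin[4] = 1×4 + 3×3 + 3×3 = 22; y_lin[5] = 3×4 + 3×3 = 21; y_lin[6] = 3×4 = 12 → [6, 9, 18, 29, 22, 21, 12]. Circular (length 4): y[0] = 2×3 + 1×4 + 3×3 + 3×3 = 28; y[1] = 2×3 + 1×3 + 3×4 + 3×3 = 30; y[2] = 2×3 + 1×3 + 3×3 + 3×4 = 30; y[3] = 2×4 + 1×3 + 3×3 + 3×3 = 29 → [28, 30, 30, 29]

Linear: [6, 9, 18, 29, 22, 21, 12], Circular: [28, 30, 30, 29]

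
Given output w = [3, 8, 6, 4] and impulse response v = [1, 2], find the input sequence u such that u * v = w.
Deconvolve w=[3, 8, 6, 4] by v=[1, 2]. Since v[0]=1, solve forward: u[0] = w[0] / 1 = 3; u[1] = (w[1] - 3×2) / 1 = 2; u[2] = (w[2] - 2×2) / 1 = 2. So u = [3, 2, 2]. Check by forward convolution: w[0] = 3×1 = 3; w[1] = 3×2 + 2×1 = 8; w[2] = 2×2 + 2×1 = 6; w[3] = 2×2 = 4

[3, 2, 2]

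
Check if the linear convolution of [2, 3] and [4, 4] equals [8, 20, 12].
Recompute linear convolution of [2, 3] and [4, 4]: y[0] = 2×4 = 8; y[1] = 2×4 + 3×4 = 20; y[2] = 3×4 = 12 → [8, 20, 12]. Given [8, 20, 12] matches, so answer: Yes

Yes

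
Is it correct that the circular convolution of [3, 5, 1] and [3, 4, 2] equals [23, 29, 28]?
Recompute circular convolution of [3, 5, 1] and [3, 4, 2]: y[0] = 3×3 + 5×2 + 1×4 = 23; y[1] = 3×4 + 5×3 + 1×2 = 29; y[2] = 3×2 + 5×4 + 1×3 = 29 → [23, 29, 29]. Compare to given [23, 29, 28]: they differ at index 2: given 28, correct 29, so answer: No

No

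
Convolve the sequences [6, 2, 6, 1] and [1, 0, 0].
y[0] = 6×1 = 6; y[1] = 6×0 + 2×1 = 2; y[2] = 6×0 + 2×0 + 6×1 = 6; y[3] = 2×0 + 6×0 + 1×1 = 1; y[4] = 6×0 + 1×0 = 0; y[5] = 1×0 = 0

[6, 2, 6, 1, 0, 0]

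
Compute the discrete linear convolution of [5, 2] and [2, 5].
y[0] = 5×2 = 10; y[1] = 5×5 + 2×2 = 29; y[2] = 2×5 = 10

[10, 29, 10]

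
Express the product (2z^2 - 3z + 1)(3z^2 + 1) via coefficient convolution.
Ascending coefficients: a = [1, -3, 2], b = [1, 0, 3]. c[0] = 1×1 = 1; c[1] = 1×0 + -3×1 = -3; c[2] = 1×3 + -3×0 + 2×1 = 5; c[3] = -3×3 + 2×0 = -9; c[4] = 2×3 = 6. Result coefficients: [1, -3, 5, -9, 6] → 6z^4 - 9z^3 + 5z^2 - 3z + 1

6z^4 - 9z^3 + 5z^2 - 3z + 1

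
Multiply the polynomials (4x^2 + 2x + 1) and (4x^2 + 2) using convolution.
Ascending coefficients: a = [1, 2, 4], b = [2, 0, 4]. c[0] = 1×2 = 2; c[1] = 1×0 + 2×2 = 4; c[2] = 1×4 + 2×0 + 4×2 = 12; c[3] = 2×4 + 4×0 = 8; c[4] = 4×4 = 16. Result coefficients: [2, 4, 12, 8, 16] → 16x^4 + 8x^3 + 12x^2 + 4x + 2

16x^4 + 8x^3 + 12x^2 + 4x + 2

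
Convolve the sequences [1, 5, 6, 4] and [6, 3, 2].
y[0] = 1×6 = 6; y[1] = 1×3 + 5×6 = 33; y[2] = 1×2 + 5×3 + 6×6 = 53; y[3] = 5×2 + 6×3 + 4×6 = 52; y[4] = 6×2 + 4×3 = 24; y[5] = 4×2 = 8

[6, 33, 53, 52, 24, 8]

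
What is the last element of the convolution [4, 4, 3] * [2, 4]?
Use y[k] = Σ_i a[i]·b[k-i] at k=3. y[3] = 3×4 = 12

12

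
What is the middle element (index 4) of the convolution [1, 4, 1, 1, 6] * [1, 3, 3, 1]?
Use y[k] = Σ_i a[i]·b[k-i] at k=4. y[4] = 4×1 + 1×3 + 1×3 + 6×1 = 16

16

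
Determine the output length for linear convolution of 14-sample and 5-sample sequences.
Linear/full convolution length: m + n - 1 = 14 + 5 - 1 = 18

18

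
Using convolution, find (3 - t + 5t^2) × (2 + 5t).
Ascending coefficients: a = [3, -1, 5], b = [2, 5]. c[0] = 3×2 = 6; c[1] = 3×5 + -1×2 = 13; c[2] = -1×5 + 5×2 = 5; c[3] = 5×5 = 25. Result coefficients: [6, 13, 5, 25] → 6 + 13t + 5t^2 + 25t^3

6 + 13t + 5t^2 + 25t^3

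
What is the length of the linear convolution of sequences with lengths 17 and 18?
Linear/full convolution length: m + n - 1 = 17 + 18 - 1 = 34

34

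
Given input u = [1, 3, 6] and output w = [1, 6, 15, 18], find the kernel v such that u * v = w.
Output length 4 = len(u) + len(v) - 1 ⇒ len(v) = 2. Solve v forward using v[k] = (w[k] - Σ_{i≥1} u[i]·v[k-i]) / u[0]: v[0] = w[0] / u[0] = 1 / 1 = 1; v[1] = (w[1] - 3×1) / u[0] = (6 - 3×1) / 1 = 3. So v = [1, 3]. Forward-check [1, 3, 6] * [1, 3]: w[0] = 1×1 = 1; w[1] = 1×3 + 3×1 = 6; w[2] = 3×3 + 6×1 = 15; w[3] = 6×3 = 18 → [1, 6, 15, 18] ✓

[1, 3]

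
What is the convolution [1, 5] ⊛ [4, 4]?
y[0] = 1×4 = 4; y[1] = 1×4 + 5×4 = 24; y[2] = 5×4 = 20

[4, 24, 20]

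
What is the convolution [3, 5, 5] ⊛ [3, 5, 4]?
y[0] = 3×3 = 9; y[1] = 3×5 + 5×3 = 30; y[2] = 3×4 + 5×5 + 5×3 = 52; y[3] = 5×4 + 5×5 = 45; y[4] = 5×4 = 20

[9, 30, 52, 45, 20]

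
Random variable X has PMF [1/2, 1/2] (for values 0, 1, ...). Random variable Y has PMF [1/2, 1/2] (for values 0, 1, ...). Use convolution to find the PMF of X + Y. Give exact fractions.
P(X+Y=k) = Σ_i P(X=i)·P(Y=k-i) — a convolution of [1/2, 1/2] and [1/2, 1/2]. P(X+Y=0) = (1/2)×(1/2) = 1/4; P(X+Y=1) = (1/2)×(1/2) + (1/2)×(1/2) = 1/4 + 1/4 = 1/2; P(X+Y=2) = (1/2)×(1/2) = 1/4. PMF: [1/4, 1/2, 1/4] (sums to 1 ✓)

[1/4, 1/2, 1/4]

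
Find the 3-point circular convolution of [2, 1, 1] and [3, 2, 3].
Use y[k] = Σ_j s[j]·t[(k-j) mod 3]. y[0] = 2×3 + 1×3 + 1×2 = 11; y[1] = 2×2 + 1×3 + 1×3 = 10; y[2] = 2×3 + 1×2 + 1×3 = 11. Result: [11, 10, 11]

[11, 10, 11]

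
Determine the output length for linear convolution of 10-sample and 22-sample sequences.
Linear/full convolution length: m + n - 1 = 10 + 22 - 1 = 31

31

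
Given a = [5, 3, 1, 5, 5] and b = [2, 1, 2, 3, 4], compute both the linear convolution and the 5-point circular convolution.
Linear: y_lin[0] = 5×2 = 10; y_lin[1] = 5×1 + 3×2 = 11; y_lin[2] = 5×2 + 3×1 + 1×2 = 15; y_lin[3] = 5×3 + 3×2 + 1×1 + 5×2 = 32; y_lin[4] = 5×4 + 3×3 + 1×2 + 5×1 + 5×2 = 46; y_lin[5] = 3×4 + 1×3 + 5×2 + 5×1 = 30; y_lin[6] = 1×4 + 5×3 + 5×2 = 29; y_lin[7] = 5×4 + 5×3 = 35; y_lin[8] = 5×4 = 20 → [10, 11, 15, 32, 46, 30, 29, 35, 20]. Circular (length 5): y[0] = 5×2 + 3×4 + 1×3 + 5×2 + 5×1 = 40; y[1] = 5×1 + 3×2 + 1×4 + 5×3 + 5×2 = 40; y[2] = 5×2 + 3×1 + 1×2 + 5×4 + 5×3 = 50; y[3] = 5×3 + 3×2 + 1×1 + 5×2 + 5×4 = 52; y[4] = 5×4 + 3×3 + 1×2 + 5×1 + 5×2 = 46 → [40, 40, 50, 52, 46]

Linear: [10, 11, 15, 32, 46, 30, 29, 35, 20], Circular: [40, 40, 50, 52, 46]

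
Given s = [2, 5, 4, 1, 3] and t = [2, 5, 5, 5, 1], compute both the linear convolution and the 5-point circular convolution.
Linear: y_lin[0] = 2×2 = 4; y_lin[1] = 2×5 + 5×2 = 20; y_lin[2] = 2×5 + 5×5 + 4×2 = 43; y_lin[3] = 2×5 + 5×5 + 4×5 + 1×2 = 57; y_lin[4] = 2×1 + 5×5 + 4×5 + 1×5 + 3×2 = 58; y_lin[5] = 5×1 + 4×5 + 1×5 + 3×5 = 45; y_lin[6] = 4×1 + 1×5 + 3×5 = 24; y_lin[7] = 1×1 + 3×5 = 16; y_lin[8] = 3×1 = 3 → [4, 20, 43, 57, 58, 45, 24, 16, 3]. Circular (length 5): y[0] = 2×2 + 5×1 + 4×5 + 1×5 + 3×5 = 49; y[1] = 2×5 + 5×2 + 4×1 + 1×5 + 3×5 = 44; y[2] = 2×5 + 5×5 + 4×2 + 1×1 + 3×5 = 59; y[3] = 2×5 + 5×5 + 4×5 + 1×2 + 3×1 = 60; y[4] = 2×1 + 5×5 + 4×5 + 1×5 + 3×2 = 58 → [49, 44, 59, 60, 58]

Linear: [4, 20, 43, 57, 58, 45, 24, 16, 3], Circular: [49, 44, 59, 60, 58]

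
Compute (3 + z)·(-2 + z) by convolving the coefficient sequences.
Ascending coefficients: a = [3, 1], b = [-2, 1]. c[0] = 3×-2 = -6; c[1] = 3×1 + 1×-2 = 1; c[2] = 1×1 = 1. Result coefficients: [-6, 1, 1] → -6 + z + z^2

-6 + z + z^2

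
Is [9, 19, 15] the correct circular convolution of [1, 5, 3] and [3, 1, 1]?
Recompute circular convolution of [1, 5, 3] and [3, 1, 1]: y[0] = 1×3 + 5×1 + 3×1 = 11; y[1] = 1×1 + 5×3 + 3×1 = 19; y[2] = 1×1 + 5×1 + 3×3 = 15 → [11, 19, 15]. Compare to given [9, 19, 15]: they differ at index 0: given 9, correct 11, so answer: No

No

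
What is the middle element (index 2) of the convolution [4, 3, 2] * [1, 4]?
Use y[k] = Σ_i a[i]·b[k-i] at k=2. y[2] = 3×4 + 2×1 = 14

14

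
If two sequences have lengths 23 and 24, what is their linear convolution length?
Linear/full convolution length: m + n - 1 = 23 + 24 - 1 = 46

46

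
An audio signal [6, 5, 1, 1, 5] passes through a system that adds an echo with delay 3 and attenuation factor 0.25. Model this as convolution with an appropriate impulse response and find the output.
Direct-path + delayed-attenuated-path model → impulse response h = [1, 0, 0, 0.25] (1 at lag 0, 0.25 at lag 3). Output y[n] = x[n] + 0.25·x[n - 3] (with x[n] = 0 outside 0..4): y[0] = 6 + 0.25×0 = 6; y[1] = 5 + 0.25×0 = 5; y[2] = 1 + 0.25×0 = 1; y[3] = 1 + 0.25×6 = 2.5; y[4] = 5 + 0.25×5 = 6.25; y[5] = 0 + 0.25×1 = 0.25; y[6] = 0 + 0.25×1 = 0.25; y[7] = 0 + 0.25×5 = 1.25. So y = [6, 5, 1, 2.5, 6.25, 0.25, 0.25, 1.25]

[6, 5, 1, 2.5, 6.25, 0.25, 0.25, 1.25]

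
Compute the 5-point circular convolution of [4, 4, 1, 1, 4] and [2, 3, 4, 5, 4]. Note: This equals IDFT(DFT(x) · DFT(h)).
Either evaluate y[k] = Σ_j x[j]·h[(k-j) mod 5] directly, or use IDFT(DFT(x) · DFT(h)). y[0] = 4×2 + 4×4 + 1×5 + 1×4 + 4×3 = 45; y[1] = 4×3 + 4×2 + 1×4 + 1×5 + 4×4 = 45; y[2] = 4×4 + 4×3 + 1×2 + 1×4 + 4×5 = 54; y[3] = 4×5 + 4×4 + 1×3 + 1×2 + 4×4 = 57; y[4] = 4×4 + 4×5 + 1×4 + 1×3 + 4×2 = 51. Result: [45, 45, 54, 57, 51]

[45, 45, 54, 57, 51]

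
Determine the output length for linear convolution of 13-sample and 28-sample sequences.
Linear/full convolution length: m + n - 1 = 13 + 28 - 1 = 40

40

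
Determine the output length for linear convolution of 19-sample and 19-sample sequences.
Linear/full convolution length: m + n - 1 = 19 + 19 - 1 = 37

37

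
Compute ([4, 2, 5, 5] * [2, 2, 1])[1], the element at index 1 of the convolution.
Use y[k] = Σ_i a[i]·b[k-i] at k=1. y[1] = 4×2 + 2×2 = 12

12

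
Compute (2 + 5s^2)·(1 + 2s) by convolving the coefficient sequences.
Ascending coefficients: a = [2, 0, 5], b = [1, 2]. c[0] = 2×1 = 2; c[1] = 2×2 + 0×1 = 4; c[2] = 0×2 + 5×1 = 5; c[3] = 5×2 = 10. Result coefficients: [2, 4, 5, 10] → 2 + 4s + 5s^2 + 10s^3

2 + 4s + 5s^2 + 10s^3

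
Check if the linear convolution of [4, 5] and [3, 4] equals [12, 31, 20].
Recompute linear convolution of [4, 5] and [3, 4]: y[0] = 4×3 = 12; y[1] = 4×4 + 5×3 = 31; y[2] = 5×4 = 20 → [12, 31, 20]. Given [12, 31, 20] matches, so answer: Yes

Yes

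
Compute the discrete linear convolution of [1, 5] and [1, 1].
y[0] = 1×1 = 1; y[1] = 1×1 + 5×1 = 6; y[2] = 5×1 = 5

[1, 6, 5]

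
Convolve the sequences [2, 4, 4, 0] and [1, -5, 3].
y[0] = 2×1 = 2; y[1] = 2×-5 + 4×1 = -6; y[2] = 2×3 + 4×-5 + 4×1 = -10; y[3] = 4×3 + 4×-5 + 0×1 = -8; y[4] = 4×3 + 0×-5 = 12; y[5] = 0×3 = 0

[2, -6, -10, -8, 12, 0]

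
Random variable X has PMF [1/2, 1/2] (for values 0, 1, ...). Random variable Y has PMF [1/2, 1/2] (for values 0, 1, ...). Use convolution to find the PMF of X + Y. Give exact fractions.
P(X+Y=k) = Σ_i P(X=i)·P(Y=k-i) — a convolution of [1/2, 1/2] and [1/2, 1/2]. P(X+Y=0) = (1/2)×(1/2) = 1/4; P(X+Y=1) = (1/2)×(1/2) + (1/2)×(1/2) = 1/4 + 1/4 = 1/2; P(X+Y=2) = (1/2)×(1/2) = 1/4. PMF: [1/4, 1/2, 1/4] (sums to 1 ✓)

[1/4, 1/2, 1/4]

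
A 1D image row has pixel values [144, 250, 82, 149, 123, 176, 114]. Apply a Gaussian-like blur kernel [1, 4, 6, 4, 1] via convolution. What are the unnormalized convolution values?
Convolve image row [144, 250, 82, 149, 123, 176, 114] with kernel [1, 4, 6, 4, 1]: y[0] = 144×1 = 144; y[1] = 144×4 + 250×1 = 826; y[2] = 144×6 + 250×4 + 82×1 = 1946; y[3] = 144×4 + 250×6 + 82×4 + 149×1 = 2553; y[4] = 144×1 + 250×4 + 82×6 + 149×4 + 123×1 = 2355; y[5] = 250×1 + 82×4 + 149×6 + 123×4 + 176×1 = 2140; y[6] = 82×1 + 149×4 + 123×6 + 176×4 + 114×1 = 2234; y[7] = 149×1 + 123×4 + 176×6 + 114×4 = 2153; y[8] = 123×1 + 176×4 + 114×6 = 1511; y[9] = 176×1 + 114×4 = 632; y[10] = 114×1 = 114 → [144, 826, 1946, 2553, 2355, 2140, 2234, 2153, 1511, 632, 114]. Normalization factor = sum(kernel) = 16.

[144, 826, 1946, 2553, 2355, 2140, 2234, 2153, 1511, 632, 114]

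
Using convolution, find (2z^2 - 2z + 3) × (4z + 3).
Ascending coefficients: a = [3, -2, 2], b = [3, 4]. c[0] = 3×3 = 9; c[1] = 3×4 + -2×3 = 6; c[2] = -2×4 + 2×3 = -2; c[3] = 2×4 = 8. Result coefficients: [9, 6, -2, 8] → 8z^3 - 2z^2 + 6z + 9

8z^3 - 2z^2 + 6z + 9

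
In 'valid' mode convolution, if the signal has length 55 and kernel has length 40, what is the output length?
'Valid' mode counts only positions where the kernel fully overlaps the signal: m - n + 1 = 55 - 40 + 1 = 16

16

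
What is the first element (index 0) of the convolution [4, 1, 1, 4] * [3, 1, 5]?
Use y[k] = Σ_i a[i]·b[k-i] at k=0. y[0] = 4×3 = 12

12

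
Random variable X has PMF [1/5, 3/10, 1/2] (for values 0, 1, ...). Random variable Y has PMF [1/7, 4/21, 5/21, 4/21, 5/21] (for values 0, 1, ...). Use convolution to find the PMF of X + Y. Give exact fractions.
P(X+Y=k) = Σ_i P(X=i)·P(Y=k-i) — a convolution of [1/5, 3/10, 1/2] and [1/7, 4/21, 5/21, 4/21, 5/21]. P(X+Y=0) = (1/5)×(1/7) = 1/35; P(X+Y=1) = (1/5)×(4/21) + (3/10)×(1/7) = 4/105 + 3/70 = 17/210; P(X+Y=2) = (1/5)×(5/21) + (3/10)×(4/21) + (1/2)×(1/7) = 1/21 + 2/35 + 1/14 = 37/210; P(X+Y=3) = (1/5)×(4/21) + (3/10)×(5/21) + (1/2)×(4/21) = 4/105 + 1/14 + 2/21 = 43/210; P(X+Y=4) = (1/5)×(5/21) + (3/10)×(4/21) + (1/2)×(5/21) = 1/21 + 2/35 + 5/42 = 47/210; P(X+Y=5) = (3/10)×(5/21) + (1/2)×(4/21) = 1/14 + 2/21 = 1/6; P(X+Y=6) = (1/2)×(5/21) = 5/42. PMF: [1/35, 17/210, 37/210, 43/210, 47/210, 1/6, 5/42] (sums to 1 ✓)

[1/35, 17/210, 37/210, 43/210, 47/210, 1/6, 5/42]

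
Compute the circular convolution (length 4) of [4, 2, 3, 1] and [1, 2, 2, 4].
Use y[k] = Σ_j x[j]·h[(k-j) mod 4]. y[0] = 4×1 + 2×4 + 3×2 + 1×2 = 20; y[1] = 4×2 + 2×1 + 3×4 + 1×2 = 24; y[2] = 4×2 + 2×2 + 3×1 + 1×4 = 19; y[3] = 4×4 + 2×2 + 3×2 + 1×1 = 27. Result: [20, 24, 19, 27]

[20, 24, 19, 27]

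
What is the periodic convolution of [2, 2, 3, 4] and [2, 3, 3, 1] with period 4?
Use y[k] = Σ_j x[j]·h[(k-j) mod 4]. y[0] = 2×2 + 2×1 + 3×3 + 4×3 = 27; y[1] = 2×3 + 2×2 + 3×1 + 4×3 = 25; y[2] = 2×3 + 2×3 + 3×2 + 4×1 = 22; y[3] = 2×1 + 2×3 + 3×3 + 4×2 = 25. Result: [27, 25, 22, 25]

[27, 25, 22, 25]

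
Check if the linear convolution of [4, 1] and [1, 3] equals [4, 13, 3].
Recompute linear convolution of [4, 1] and [1, 3]: y[0] = 4×1 = 4; y[1] = 4×3 + 1×1 = 13; y[2] = 1×3 = 3 → [4, 13, 3]. Given [4, 13, 3] matches, so answer: Yes

Yes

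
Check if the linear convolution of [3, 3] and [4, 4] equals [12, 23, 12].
Recompute linear convolution of [3, 3] and [4, 4]: y[0] = 3×4 = 12; y[1] = 3×4 + 3×4 = 24; y[2] = 3×4 = 12 → [12, 24, 12]. Compare to given [12, 23, 12]: they differ at index 1: given 23, correct 24, so answer: No

No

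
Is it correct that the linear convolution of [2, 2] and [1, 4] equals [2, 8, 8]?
Recompute linear convolution of [2, 2] and [1, 4]: y[0] = 2×1 = 2; y[1] = 2×4 + 2×1 = 10; y[2] = 2×4 = 8 → [2, 10, 8]. Compare to given [2, 8, 8]: they differ at index 1: given 8, correct 10, so answer: No

No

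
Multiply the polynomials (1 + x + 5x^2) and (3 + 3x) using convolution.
Ascending coefficients: a = [1, 1, 5], b = [3, 3]. c[0] = 1×3 = 3; c[1] = 1×3 + 1×3 = 6; c[2] = 1×3 + 5×3 = 18; c[3] = 5×3 = 15. Result coefficients: [3, 6, 18, 15] → 3 + 6x + 18x^2 + 15x^3

3 + 6x + 18x^2 + 15x^3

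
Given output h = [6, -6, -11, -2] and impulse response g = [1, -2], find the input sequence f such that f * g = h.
Deconvolve h=[6, -6, -11, -2] by g=[1, -2]. Since g[0]=1, solve forward: f[0] = h[0] / 1 = 6; f[1] = (h[1] - 6×-2) / 1 = 6; f[2] = (h[2] - 6×-2) / 1 = 1. So f = [6, 6, 1]. Check by forward convolution: h[0] = 6×1 = 6; h[1] = 6×-2 + 6×1 = -6; h[2] = 6×-2 + 1×1 = -11; h[3] = 1×-2 = -2

[6, 6, 1]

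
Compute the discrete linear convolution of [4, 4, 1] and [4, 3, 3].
y[0] = 4×4 = 16; y[1] = 4×3 + 4×4 = 28; y[2] = 4×3 + 4×3 + 1×4 = 28; y[3] = 4×3 + 1×3 = 15; y[4] = 1×3 = 3

[16, 28, 28, 15, 3]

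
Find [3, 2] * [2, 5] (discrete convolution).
y[0] = 3×2 = 6; y[1] = 3×5 + 2×2 = 19; y[2] = 2×5 = 10

[6, 19, 10]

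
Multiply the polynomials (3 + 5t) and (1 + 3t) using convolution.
Ascending coefficients: a = [3, 5], b = [1, 3]. c[0] = 3×1 = 3; c[1] = 3×3 + 5×1 = 14; c[2] = 5×3 = 15. Result coefficients: [3, 14, 15] → 3 + 14t + 15t^2

3 + 14t + 15t^2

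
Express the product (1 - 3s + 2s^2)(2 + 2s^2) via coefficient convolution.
Ascending coefficients: a = [1, -3, 2], b = [2, 0, 2]. c[0] = 1×2 = 2; c[1] = 1×0 + -3×2 = -6; c[2] = 1×2 + -3×0 + 2×2 = 6; c[3] = -3×2 + 2×0 = -6; c[4] = 2×2 = 4. Result coefficients: [2, -6, 6, -6, 4] → 2 - 6s + 6s^2 - 6s^3 + 4s^4

2 - 6s + 6s^2 - 6s^3 + 4s^4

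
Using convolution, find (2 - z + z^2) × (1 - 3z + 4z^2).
Ascending coefficients: a = [2, -1, 1], b = [1, -3, 4]. c[0] = 2×1 = 2; c[1] = 2×-3 + -1×1 = -7; c[2] = 2×4 + -1×-3 + 1×1 = 12; c[3] = -1×4 + 1×-3 = -7; c[4] = 1×4 = 4. Result coefficients: [2, -7, 12, -7, 4] → 2 - 7z + 12z^2 - 7z^3 + 4z^4

2 - 7z + 12z^2 - 7z^3 + 4z^4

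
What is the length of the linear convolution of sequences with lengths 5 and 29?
Linear/full convolution length: m + n - 1 = 5 + 29 - 1 = 33

33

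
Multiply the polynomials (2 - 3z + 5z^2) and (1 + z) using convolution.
Ascending coefficients: a = [2, -3, 5], b = [1, 1]. c[0] = 2×1 = 2; c[1] = 2×1 + -3×1 = -1; c[2] = -3×1 + 5×1 = 2; c[3] = 5×1 = 5. Result coefficients: [2, -1, 2, 5] → 2 - z + 2z^2 + 5z^3

2 - z + 2z^2 + 5z^3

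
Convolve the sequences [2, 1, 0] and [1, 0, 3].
y[0] = 2×1 = 2; y[1] = 2×0 + 1×1 = 1; y[2] = 2×3 + 1×0 + 0×1 = 6; y[3] = 1×3 + 0×0 = 3; y[4] = 0×3 = 0

[2, 1, 6, 3, 0]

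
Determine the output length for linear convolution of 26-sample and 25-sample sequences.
Linear/full convolution length: m + n - 1 = 26 + 25 - 1 = 50

50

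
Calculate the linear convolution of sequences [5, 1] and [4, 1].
y[0] = 5×4 = 20; y[1] = 5×1 + 1×4 = 9; y[2] = 1×1 = 1

[20, 9, 1]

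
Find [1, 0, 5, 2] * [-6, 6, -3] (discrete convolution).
y[0] = 1×-6 = -6; y[1] = 1×6 + 0×-6 = 6; y[2] = 1×-3 + 0×6 + 5×-6 = -33; y[3] = 0×-3 + 5×6 + 2×-6 = 18; y[4] = 5×-3 + 2×6 = -3; y[5] = 2×-3 = -6

[-6, 6, -33, 18, -3, -6]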